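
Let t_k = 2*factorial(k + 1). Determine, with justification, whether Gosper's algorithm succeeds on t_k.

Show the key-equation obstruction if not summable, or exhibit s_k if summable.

t_(k+1)/t_k = k + 2.
Gosper form: A/B · C(k+1)/C(k) with A=k + 2, B=1, C=1.
Key eq: (k + 2)·f(k+1) = (1)·f(k) + (1).
Degrees (1,0,0) ⇒ d ≤ -1.
Negative degree bound (-1): no f exists, t_k not Gosper-summable.

No — t_k has no hypergeometric antidifference.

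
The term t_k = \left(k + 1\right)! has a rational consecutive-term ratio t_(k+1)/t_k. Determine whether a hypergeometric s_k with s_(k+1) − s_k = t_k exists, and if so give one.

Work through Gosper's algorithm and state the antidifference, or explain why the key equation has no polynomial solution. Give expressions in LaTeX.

r(k) = k + 2 after simplifying.
A = k + 2, B = 1, C = 1.
f must satisfy (k + 2)·f(k+1) − (1)·f(k) = 1.
Bound: deg f ≤ -1.
deg f ≤ -1 is impossible — no certificate.

none (Gosper's algorithm certifies no s_k)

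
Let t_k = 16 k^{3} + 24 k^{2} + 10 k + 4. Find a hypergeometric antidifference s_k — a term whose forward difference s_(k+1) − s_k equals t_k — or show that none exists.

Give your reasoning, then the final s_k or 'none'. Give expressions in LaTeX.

s_k = k \left(4 k^{3} - 3 k + 3\right)

r(k) = (8*k**3 + 36*k**2 + 53*k + 27)/(8*k**3 + 12*k**2 + 5*k + 2) after simplifying.
Factor: A=1; B=1; C=k**3 + 3*k**2/2 + 5*k/8 + 1/4.
Solve (1)·f(k+1) − (1)·f(k) = k**3 + 3*k**2/2 + 5*k/8 + 1/4.
deg f ≤ 4 (via 0,0,3).
Coefficient equations give f(k) = k*(4*k**3 - 3*k + 3)/16.
So s_k = (B(k−1)f/C)·t_k = (k*(4*k**3 - 3*k + 3)/(2*(8*k**3 + 12*k**2 + 5*k + 2)))·t_k = k*(4*k**3 - 3*k + 3).
s_(k+1) − s_k = 16*k**3 + 24*k**2 + 10*k + 4 = t_k.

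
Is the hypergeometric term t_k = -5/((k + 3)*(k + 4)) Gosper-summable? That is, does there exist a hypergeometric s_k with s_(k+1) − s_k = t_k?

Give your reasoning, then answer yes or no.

Step 1: r(k) = (k + 3)/(k + 5).
Gosper form: A/B · C(k+1)/C(k) with A=k + 3, B=k + 5, C=1.
Need (k + 3)·f(k+1) − (k + 4)·f(k) = 1.
d = 1 from the (1,1,0) case.
Solving with deg f ≤ 1: f(k) = k/3.
R(k) = B(k−1)·f(k)/C(k) = k*(k + 4)/3; s_k = R·t_k = -5*k/(3*k + 9).
Verify: -5/(k**2 + 7*k + 12) matches t_k.

Yes. s_k = -5*k/(3*k + 9).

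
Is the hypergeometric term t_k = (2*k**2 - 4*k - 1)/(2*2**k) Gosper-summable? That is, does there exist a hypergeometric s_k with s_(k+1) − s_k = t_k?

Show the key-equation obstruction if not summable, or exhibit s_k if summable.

Yes. s_k = (-2*k**2 - 1)/2**k.

Step 1: r(k) = (2*k**2 - 3)/(2*(2*k**2 - 4*k - 1)).
Factor: A=1/2; B=1; C=k**2 - 2*k - 1/2.
Solve (1/2)·f(k+1) − (1)·f(k) = k**2 - 2*k - 1/2.
deg f ≤ 2 (via 0,0,2).
Match coefficients ⇒ f(k) = -2*k**2 - 1.
So s_k = (B(k−1)f/C)·t_k = (-2*(2*k**2 + 1)/(2*k**2 - 4*k - 1))·t_k = (-2*k**2 - 1)/2**k.
Check: Δs_k = (2*k**2 - 4*k - 1)/(2*2**k). ✓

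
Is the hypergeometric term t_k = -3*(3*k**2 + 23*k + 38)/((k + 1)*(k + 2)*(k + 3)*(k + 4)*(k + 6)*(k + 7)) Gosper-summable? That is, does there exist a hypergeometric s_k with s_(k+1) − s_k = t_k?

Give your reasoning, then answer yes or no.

Yes. s_k = k*(-k**2 - 10*k - 27)/(6*(k**3 + 10*k**2 + 27*k + 18)).

Ratio r(k) = (k + 1)*(k + 6)*(23*k + 3*(k + 1)**2 + 61)/((k + 5)*(k + 8)*(3*k**2 + 23*k + 38)).
Factor: A=k + 1; B=k + 8; C=k**3 + 38*k**2/3 + 51*k + 190/3.
Key eq: (k + 1)·f(k+1) = (k + 7)·f(k) + (k**3 + 38*k**2/3 + 51*k + 190/3).
deg f ≤ 6 (via 1,1,3).
Solving with deg f ≤ 6: f(k) = k*(k + 2)*(k + 4)*(k + 5)*(k**2 + 10*k + 27)/54.
Get s_k = R·t_k = k*(-k**2 - 10*k - 27)/(6*(k**3 + 10*k**2 + 27*k + 18)) with R(k) = B(k−1)f(k)/C(k) = k*(k + 2)*(k + 4)*(k + 7)*(k**2 + 10*k + 27)/(18*(3*k**2 + 23*k + 38)).
Check: Δs_k = 3*(-3*k**2 - 23*k - 38)/(k**6 + 23*k**5 + 207*k**4 + 925*k**3 + 2144*k**2 + 2412*k + 1008). ✓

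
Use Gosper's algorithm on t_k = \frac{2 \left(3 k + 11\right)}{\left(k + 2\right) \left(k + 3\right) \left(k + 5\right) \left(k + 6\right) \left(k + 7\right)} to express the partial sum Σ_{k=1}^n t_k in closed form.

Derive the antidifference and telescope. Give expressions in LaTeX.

S(n) = \frac{n \left(n^{2} + 16 n + 81\right)}{63 \left(n^{3} + 16 n^{2} + 81 n + 126\right)}

Step 1: r(k) = (k + 2)*(k + 5)*(3*k + 14)/((k + 4)*(k + 8)*(3*k + 11)).
So A=k + 2 and B=k + 8, with C=k**2 + 23*k/3 + 44/3.
Need (k + 2)·f(k+1) − (k + 7)·f(k) = k**2 + 23*k/3 + 44/3.
From deg A=1, deg B=1, deg C=2: d=5.
Solving with deg f ≤ 5: f(k) = k*(k + 3)*(k + 4)*(k**2 + 13*k + 52)/180.
R(k) = B(k−1)·f(k)/C(k) = k*(k + 3)*(k + 7)*(k**2 + 13*k + 52)/(60*(3*k + 11)); s_k = R·t_k = k*(k**2 + 13*k + 52)/(30*(k**3 + 13*k**2 + 52*k + 60)).
Δs = 2*(3*k + 11)/(k**5 + 23*k**4 + 203*k**3 + 853*k**2 + 1692*k + 1260), as required.
Telescope: S(n) = s_(n+1) − s_(1) = (n**3 + 16*n**2 + 81*n + 66)/(30*(n**3 + 16*n**2 + 81*n + 126)) − (11/630) = n*(n**2 + 16*n + 81)/(63*(n**3 + 16*n**2 + 81*n + 126)).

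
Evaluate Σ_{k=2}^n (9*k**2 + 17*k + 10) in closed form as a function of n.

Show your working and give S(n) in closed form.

S(n) = 3*n**3 + 13*n**2 + 20*n - 36

Compute t_(k+1)/t_k: get (9*k**2 + 35*k + 36)/(9*k**2 + 17*k + 10).
So A=1 and B=1, with C=k**2 + 17*k/9 + 10/9.
f must satisfy (1)·f(k+1) − (1)·f(k) = k**2 + 17*k/9 + 10/9.
d = 3 from the (0,0,2) case.
Match coefficients ⇒ f(k) = k*(3*k**2 + 4*k + 3)/9.
So s_k = (B(k−1)f/C)·t_k = (k*(3*k**2 + 4*k + 3)/(9*k**2 + 17*k + 10))·t_k = k*(3*k**2 + 4*k + 3).
Δs = 9*k**2 + 17*k + 10, as required.
Evaluate: s_(n+1) = 3*n**3 + 13*n**2 + 20*n + 10; subtract s_(2) = 46 ⇒ S(n) = 3*n**3 + 13*n**2 + 20*n - 36.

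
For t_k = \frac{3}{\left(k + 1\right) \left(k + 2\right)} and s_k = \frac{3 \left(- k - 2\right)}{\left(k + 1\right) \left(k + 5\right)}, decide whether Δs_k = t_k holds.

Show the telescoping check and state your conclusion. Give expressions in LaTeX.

Invalid: residual \frac{9 \left(- 2 k - 7\right)}{k^{4} + 14 k^{3} + 65 k^{2} + 112 k + 60} ≠ 0.

s_(k+1) = 3*(-k - 3)/((k + 2)*(k + 6))
s_(k+1) − s_k = 3*(k**2 + 5*k + 9)/(k**4 + 14*k**3 + 65*k**2 + 112*k + 60)
(s_(k+1) − s_k) − t_k = 9*(-2*k - 7)/(k**4 + 14*k**3 + 65*k**2 + 112*k + 60)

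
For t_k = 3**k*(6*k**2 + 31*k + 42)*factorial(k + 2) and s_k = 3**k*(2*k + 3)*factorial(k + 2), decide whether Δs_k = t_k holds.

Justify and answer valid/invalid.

s_(k+1) = 3**(k + 1)*(2*k + 5)*factorial(k + 3)
s_(k+1) − s_k = 3**k*(6*k**2 + 31*k + 42)*factorial(k + 2)
(s_(k+1) − s_k) − t_k = 0

valid (s_(k+1) − s_k reduces to t_k)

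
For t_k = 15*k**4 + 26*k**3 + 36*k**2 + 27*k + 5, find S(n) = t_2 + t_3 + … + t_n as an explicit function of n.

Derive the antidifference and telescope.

S(n) = 3*n**5 + 14*n**4 + 30*n**3 + 38*n**2 + 24*n - 109

The ratio is (15*k**4 + 86*k**3 + 204*k**2 + 237*k + 109)/(15*k**4 + 26*k**3 + 36*k**2 + 27*k + 5).
Normal form (A,B,C) = (1, 1, k**4 + 26*k**3/15 + 12*k**2/5 + 9*k/5 + 1/3).
f must satisfy (1)·f(k+1) − (1)·f(k) = k**4 + 26*k**3/15 + 12*k**2/5 + 9*k/5 + 1/3.
Bound: deg f ≤ 5.
Solve for f: f(k) = k*(3*k**4 - k**3 + 4*k**2 + 2*k - 3)/15 (degree 5 ≤ 5).
So s_k = (B(k−1)f/C)·t_k = (k*(3*k**4 - k**3 + 4*k**2 + 2*k - 3)/(15*k**4 + 26*k**3 + 36*k**2 + 27*k + 5))·t_k = k*(3*k**4 - k**3 + 4*k**2 + 2*k - 3).
s_(k+1) − s_k = 15*k**4 + 26*k**3 + 36*k**2 + 27*k + 5 = t_k.
Σ_(k=2)^n t_k = s_(n+1) − s_(2) = (3*n**5 + 14*n**4 + 30*n**3 + 38*n**2 + 24*n + 5) − (114), i.e. 3*n**5 + 14*n**4 + 30*n**3 + 38*n**2 + 24*n - 109.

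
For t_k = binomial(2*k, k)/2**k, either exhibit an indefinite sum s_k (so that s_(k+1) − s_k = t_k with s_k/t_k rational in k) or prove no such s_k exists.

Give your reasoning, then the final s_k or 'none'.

Compute t_(k+1)/t_k: get (2*k + 1)/(k + 1).
Factor: A=2*k + 1; B=k + 1; C=1.
f must satisfy (2*k + 1)·f(k+1) − (k)·f(k) = 1.
From deg A=1, deg B=1, deg C=0: d=-1.
deg f ≤ -1 is impossible — no certificate.

none — t_k is not Gosper-summable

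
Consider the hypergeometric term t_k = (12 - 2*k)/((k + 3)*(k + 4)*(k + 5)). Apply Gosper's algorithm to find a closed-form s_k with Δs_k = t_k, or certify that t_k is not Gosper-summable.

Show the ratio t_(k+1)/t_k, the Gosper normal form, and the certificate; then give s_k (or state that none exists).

s_k = k*(k + 15)/(4*(k + 3)*(k + 4))

t_(k+1)/t_k = (k - 5)*(k + 3)/((k - 6)*(k + 6)).
Gosper form: A/B · C(k+1)/C(k) with A=k + 3, B=k + 6, C=k - 6.
Set up (k + 3)·f(k+1) − (k + 5)·f(k) − (k - 6) = 0.
Bound: deg f ≤ 2.
Solve for f: f(k) = -k*(k + 15)/8 (degree 2 ≤ 2).
Then R = B(k−1)f/C = -k*(k + 5)*(k + 15)/(8*(k - 6)), so s_k = R(k)·t_k = k*(k + 15)/(4*(k + 3)*(k + 4)).
Check: Δs_k = 2*(6 - k)/(k**3 + 12*k**2 + 47*k + 60). ✓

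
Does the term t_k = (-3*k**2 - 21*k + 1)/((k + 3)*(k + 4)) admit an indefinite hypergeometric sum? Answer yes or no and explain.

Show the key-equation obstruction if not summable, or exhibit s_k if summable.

Yes. s_k = k*(10 - 9*k)/(3*(k + 3)).

r(k) = (k + 3)*(21*k + 3*(k + 1)**2 + 20)/((k + 5)*(3*k**2 + 21*k - 1)) after simplifying.
Gosper form: A/B · C(k+1)/C(k) with A=k + 3, B=k + 5, C=k**2 + 7*k - 1/3.
Key eq: (k + 3)·f(k+1) = (k + 4)·f(k) + (k**2 + 7*k - 1/3).
deg f ≤ 2 (via 1,1,2).
Coefficient equations give f(k) = k*(9*k - 10)/9.
R(k) = B(k−1)·f(k)/C(k) = k*(k + 4)*(9*k - 10)/(3*(3*k**2 + 21*k - 1)); s_k = R·t_k = k*(10 - 9*k)/(3*(k + 3)).
Δs = (-3*k**2 - 21*k + 1)/(k**2 + 7*k + 12), as required.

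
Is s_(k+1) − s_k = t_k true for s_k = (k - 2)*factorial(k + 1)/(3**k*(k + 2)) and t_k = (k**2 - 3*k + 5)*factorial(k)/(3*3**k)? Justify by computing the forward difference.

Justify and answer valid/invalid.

Invalid: residual -(k**3 - k**2 - 4*k + 16)*factorial(k)/(3*3**k*(k + 2)*(k + 3)) ≠ 0.

s_(k+1) = (k - 1)*factorial(k + 2)/(3*3**k*(k + 3))
s_(k+1) − s_k = (k**3 - 3*k + 14)*factorial(k + 1)/(3*3**k*(k + 2)*(k + 3))
(s_(k+1) − s_k) − t_k = -(k**3 - k**2 - 4*k + 16)*factorial(k)/(3*3**k*(k + 2)*(k + 3))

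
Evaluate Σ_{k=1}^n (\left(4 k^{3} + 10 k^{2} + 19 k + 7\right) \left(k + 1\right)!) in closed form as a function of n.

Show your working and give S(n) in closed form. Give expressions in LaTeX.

Step 1: r(k) = (4*k**4 + 30*k**3 + 95*k**2 + 142*k + 80)/(4*k**3 + 10*k**2 + 19*k + 7).
Normal form (A,B,C) = (k + 2, 1, k**3 + 5*k**2/2 + 19*k/4 + 7/4).
Need (k + 2)·f(k+1) − (1)·f(k) = k**3 + 5*k**2/2 + 19*k/4 + 7/4.
Bound: deg f ≤ 2.
Coefficient equations give f(k) = (4*k**2 - 2*k + 3)/4.
Then R = B(k−1)f/C = (4*k**2 - 2*k + 3)/(4*k**3 + 10*k**2 + 19*k + 7), so s_k = R(k)·t_k = (4*k**2 - 2*k + 3)*factorial(k + 1).
s_(k+1) − s_k = (4*k**3 + 10*k**2 + 19*k + 7)*factorial(k + 1) = t_k.
Evaluate: s_(n+1) = (4*n**2 + 6*n + 5)*factorial(n + 2); subtract s_(1) = 10 ⇒ S(n) = 4*n**4*factorial(n) + 18*n**3*factorial(n) + 31*n**2*factorial(n) + 27*n*factorial(n) + 10*factorial(n) - 10.

S(n) = 4 n^{4} n! + 18 n^{3} n! + 31 n^{2} n! + 27 n n! + 10 n! - 10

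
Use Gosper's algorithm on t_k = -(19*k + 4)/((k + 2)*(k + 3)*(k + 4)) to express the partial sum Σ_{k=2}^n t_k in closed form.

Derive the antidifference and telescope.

Ratio r(k) = (k + 2)*(19*k + 23)/((k + 5)*(19*k + 4)).
So A=k + 2 and B=k + 5, with C=k + 4/19.
Set up (k + 2)·f(k+1) − (k + 4)·f(k) − (k + 4/19) = 0.
Degrees (1,1,1) ⇒ d ≤ 2.
Solve for f: f(k) = k*(7*k - 3)/38 (degree 2 ≤ 2).
Certificate R = B(k−1)f/C = k*(k + 4)*(7*k - 3)/(2*(19*k + 4)) gives s_k = k*(3 - 7*k)/(2*(k + 2)*(k + 3)).
Check: Δs_k = (-19*k - 4)/(k**3 + 9*k**2 + 26*k + 24). ✓
Evaluate: s_(n+1) = (-7*n**2 - 11*n - 4)/(2*(n**2 + 7*n + 12)); subtract s_(2) = -11/20 ⇒ S(n) = (-59*n**2 - 33*n + 92)/(20*(n**2 + 7*n + 12)).

S(n) = (-59*n**2 - 33*n + 92)/(20*(n**2 + 7*n + 12))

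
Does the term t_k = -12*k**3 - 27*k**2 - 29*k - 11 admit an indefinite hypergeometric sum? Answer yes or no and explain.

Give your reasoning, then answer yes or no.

Yes. s_k = k*(-3*k**3 - 3*k**2 - 4*k - 1).

Compute t_(k+1)/t_k: get (12*k**3 + 63*k**2 + 119*k + 79)/(12*k**3 + 27*k**2 + 29*k + 11).
Take A(k)=1, B(k)=1, C(k)=k**3 + 9*k**2/4 + 29*k/12 + 11/12.
Key eq: (1)·f(k+1) = (1)·f(k) + (k**3 + 9*k**2/4 + 29*k/12 + 11/12).
Degrees (0,0,3) ⇒ d ≤ 4.
A polynomial solution: f(k) = k*(3*k**3 + 3*k**2 + 4*k + 1)/12.
Get s_k = R·t_k = k*(-3*k**3 - 3*k**2 - 4*k - 1) with R(k) = B(k−1)f(k)/C(k) = k*(3*k**3 + 3*k**2 + 4*k + 1)/(12*k**3 + 27*k**2 + 29*k + 11).
Verify: -12*k**3 - 27*k**2 - 29*k - 11 matches t_k.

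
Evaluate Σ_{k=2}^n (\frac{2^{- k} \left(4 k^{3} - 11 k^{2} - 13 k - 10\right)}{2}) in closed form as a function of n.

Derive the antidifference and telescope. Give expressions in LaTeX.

S(n) = 2^{- n - 1} \left(17 \cdot 2^{n} - 4 n^{3} - 13 n^{2} - 15 n - 2\right)

t_(k+1)/t_k = (4*k**3 + k**2 - 23*k - 30)/(2*(4*k**3 - 11*k**2 - 13*k - 10)).
Factor: A=1/2; B=1; C=k**3 - 11*k**2/4 - 13*k/4 - 5/2.
Key eq: (1/2)·f(k+1) = (1)·f(k) + (k**3 - 11*k**2/4 - 13*k/4 - 5/2).
deg f ≤ 3 (via 0,0,3).
Solving with deg f ≤ 3: f(k) = -(4*k**3 + k**2 + k - 4)/2.
Certificate R = B(k−1)f/C = -2*(4*k**3 + k**2 + k - 4)/(4*k**3 - 11*k**2 - 13*k - 10) gives s_k = (-4*k**3 - k**2 - k + 4)/2**k.
Δs = (4*k**3 - 11*k**2 - 13*k - 10)/(2*2**k), as required.
Evaluate: s_(n+1) = 2**(-n - 1)*(-4*n**3 - 13*n**2 - 15*n - 2); subtract s_(2) = -17/2 ⇒ S(n) = 2**(-n - 1)*(17*2**n - 4*n**3 - 13*n**2 - 15*n - 2).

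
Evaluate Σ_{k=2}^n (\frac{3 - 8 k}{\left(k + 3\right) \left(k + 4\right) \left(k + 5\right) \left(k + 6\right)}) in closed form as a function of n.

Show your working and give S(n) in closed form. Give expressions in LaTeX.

S(n) = \frac{- 11 n^{3} - 165 n^{2} + 26 n + 150}{210 \left(n^{3} + 15 n^{2} + 74 n + 120\right)}

Step 1: r(k) = (k + 3)*(8*k + 5)/((k + 7)*(8*k - 3)).
Gosper form: A/B · C(k+1)/C(k) with A=k + 3, B=k + 7, C=k - 3/8.
Set up (k + 3)·f(k+1) − (k + 6)·f(k) − (k - 3/8) = 0.
Bound: deg f ≤ 3.
Solve for f: f(k) = k*(k**2 + 12*k - 33)/160 (degree 3 ≤ 3).
Then R = B(k−1)f/C = k*(k + 6)*(k**2 + 12*k - 33)/(20*(8*k - 3)), so s_k = R(k)·t_k = k*(-k**2 - 12*k + 33)/(20*(k + 3)*(k + 4)*(k + 5)).
s_(k+1) − s_k = (3 - 8*k)/(k**4 + 18*k**3 + 119*k**2 + 342*k + 360) = t_k.
Telescope: S(n) = s_(n+1) − s_(2) = (-n**3 - 15*n**2 + 6*n + 20)/(20*(n**3 + 15*n**2 + 74*n + 120)) − (1/420) = (-11*n**3 - 165*n**2 + 26*n + 150)/(210*(n**3 + 15*n**2 + 74*n + 120)).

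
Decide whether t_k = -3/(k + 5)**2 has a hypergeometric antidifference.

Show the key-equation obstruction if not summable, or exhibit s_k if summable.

No — the linear system for f has no solution.

Ratio r(k) = (k + 5)**2/(k + 6)**2.
Take A(k)=k**2 + 10*k + 25, B(k)=k**2 + 12*k + 36, C(k)=1.
f must satisfy (k**2 + 10*k + 25)·f(k+1) − (k**2 + 10*k + 25)·f(k) = 1.
Bound: deg f ≤ 0.
Generic f = c0 gives residual -1; -1 = 0 cannot hold, so t_k is not Gosper-summable.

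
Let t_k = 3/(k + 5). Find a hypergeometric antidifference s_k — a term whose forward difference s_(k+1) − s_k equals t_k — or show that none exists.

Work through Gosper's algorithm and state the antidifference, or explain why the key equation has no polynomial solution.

Compute t_(k+1)/t_k: get (k + 5)/(k + 6).
Factor: A=k + 5; B=k + 6; C=1.
f must satisfy (k + 5)·f(k+1) − (k + 5)·f(k) = 1.
deg f ≤ 0 (via 1,1,0).
Generic f = c0 gives residual -1; -1 = 0 cannot hold, so t_k is not Gosper-summable.

none — t_k is not Gosper-summable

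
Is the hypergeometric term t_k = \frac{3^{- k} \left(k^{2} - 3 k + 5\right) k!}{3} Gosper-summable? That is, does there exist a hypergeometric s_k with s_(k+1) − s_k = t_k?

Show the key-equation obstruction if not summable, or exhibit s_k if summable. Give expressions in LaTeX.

Yes. s_k = 3^{- k} \left(k - 2\right) k!.

t_(k+1)/t_k = (k**3 + 2*k + 3)/(3*(k**2 - 3*k + 5)).
So A=k/3 + 1/3 and B=1, with C=k**2 - 3*k + 5.
Solve (k/3 + 1/3)·f(k+1) − (1)·f(k) = k**2 - 3*k + 5.
From deg A=1, deg B=0, deg C=2: d=1.
Coefficient equations give f(k) = 3*(k - 2).
Get s_k = R·t_k = (k - 2)*factorial(k)/3**k with R(k) = B(k−1)f(k)/C(k) = 3*(k - 2)/(k**2 - 3*k + 5).
s_(k+1) − s_k = (k**2 - 3*k + 5)*factorial(k)/(3*3**k) = t_k.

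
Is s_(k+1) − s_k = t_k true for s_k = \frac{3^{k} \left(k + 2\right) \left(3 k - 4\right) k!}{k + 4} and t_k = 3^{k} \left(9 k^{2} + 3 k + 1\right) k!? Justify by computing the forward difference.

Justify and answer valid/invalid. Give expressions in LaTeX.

s_(k+1) = 3**(k + 1)*(k + 3)*(3*k - 1)*factorial(k + 1)/(k + 5)
s_(k+1) − s_k = 3**k*(9*k**4 + 66*k**3 + 130*k**2 + 49*k + 4)*factorial(k)/((k + 4)*(k + 5))
(s_(k+1) − s_k) − t_k = -2*3**k*(9*k**3 + 39*k**2 + 10*k + 8)*factorial(k)/((k + 4)*(k + 5))

Invalid: residual - \frac{2 \cdot 3^{k} \left(9 k^{3} + 39 k^{2} + 10 k + 8\right) k!}{\left(k + 4\right) \left(k + 5\right)} ≠ 0.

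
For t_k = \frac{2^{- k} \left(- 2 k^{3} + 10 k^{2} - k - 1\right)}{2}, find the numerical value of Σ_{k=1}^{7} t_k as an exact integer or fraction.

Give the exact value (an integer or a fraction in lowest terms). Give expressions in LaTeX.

Σ = 699/128

Ratio r(k) = (k**3 - 2*k**2 - 13*k/2 - 3)/(2*k**3 - 10*k**2 + k + 1).
A = 1/2, B = 1, C = k**3 - 5*k**2 + k/2 + 1/2.
Need (1/2)·f(k+1) − (1)·f(k) = k**3 - 5*k**2 + k/2 + 1/2.
deg f ≤ 3 (via 0,0,3).
Solving with deg f ≤ 3: f(k) = -2*k**3 + 4*k**2 + k + 2.
Then R = B(k−1)f/C = -2*(2*k**3 - 4*k**2 - k - 2)/(2*k**3 - 10*k**2 + k + 1), so s_k = R(k)·t_k = (2*k**3 - 4*k**2 - k - 2)/2**k.
Δs = (-2*k**3 + 10*k**2 - k - 1)/(2*2**k), as required.
Telescoping: Σ = s_(8) − s_(1) = 379/128 − (-5/2) = 699/128.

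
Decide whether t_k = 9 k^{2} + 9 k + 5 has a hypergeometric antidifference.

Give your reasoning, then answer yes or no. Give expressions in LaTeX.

t_(k+1)/t_k = (9*k**2 + 27*k + 23)/(9*k**2 + 9*k + 5).
A = 1, B = 1, C = k**2 + k + 5/9.
Need (1)·f(k+1) − (1)·f(k) = k**2 + k + 5/9.
d = 3 from the (0,0,2) case.
Solving with deg f ≤ 3: f(k) = k*(3*k**2 + 2)/9.
Certificate R = B(k−1)f/C = k*(3*k**2 + 2)/(9*k**2 + 9*k + 5) gives s_k = k*(3*k**2 + 2).
Verify: 9*k**2 + 9*k + 5 matches t_k.

Yes. s_k = k \left(3 k^{2} + 2\right).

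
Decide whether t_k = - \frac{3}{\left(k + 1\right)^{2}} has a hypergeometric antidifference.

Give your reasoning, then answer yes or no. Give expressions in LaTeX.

No — the linear system for f has no solution.

t_(k+1)/t_k = (k + 1)**2/(k + 2)**2.
Factor: A=k**2 + 2*k + 1; B=k**2 + 4*k + 4; C=1.
f must satisfy (k**2 + 2*k + 1)·f(k+1) − (k**2 + 2*k + 1)·f(k) = 1.
deg f ≤ 0 (via 2,2,0).
Put f(k) = c0: A·f(k+1) − B(k−1)·f(k) − C = -1; need -1 = 0 — inconsistent ⇒ no f, not summable.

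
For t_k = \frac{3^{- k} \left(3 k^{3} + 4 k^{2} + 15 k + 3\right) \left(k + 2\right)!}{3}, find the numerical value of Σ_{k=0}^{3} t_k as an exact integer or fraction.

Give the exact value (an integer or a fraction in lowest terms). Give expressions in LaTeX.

t_(k+1)/t_k = (3*k**4 + 22*k**3 + 71*k**2 + 121*k + 75)/(3*(3*k**3 + 4*k**2 + 15*k + 3)).
Gosper form: A/B · C(k+1)/C(k) with A=k/3 + 1, B=1, C=k**3 + 4*k**2/3 + 5*k + 1.
Set up (k/3 + 1)·f(k+1) − (1)·f(k) − (k**3 + 4*k**2/3 + 5*k + 1) = 0.
d = 2 from the (1,0,3) case.
Coefficient equations give f(k) = 3*k**2 - 2*k - 4.
R(k) = B(k−1)·f(k)/C(k) = 3*(3*k**2 - 2*k - 4)/(3*k**3 + 4*k**2 + 15*k + 3); s_k = R·t_k = (3*k**2 - 2*k - 4)*factorial(k + 2)/3**k.
Check: Δs_k = (3*k**3 + 4*k**2 + 15*k + 3)*factorial(k + 2)/(3*3**k). ✓
Telescoping: Σ = s_(4) − s_(0) = 320 − (-8) = 328.

Σ = 328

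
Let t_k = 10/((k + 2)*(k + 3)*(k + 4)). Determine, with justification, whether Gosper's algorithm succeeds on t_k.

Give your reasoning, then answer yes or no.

Yes. s_k = 5*k*(k + 5)/(6*(k + 2)*(k + 3)).

Compute t_(k+1)/t_k: get (k + 2)/(k + 5).
So A=k + 2 and B=k + 5, with C=1.
Need (k + 2)·f(k+1) − (k + 4)·f(k) = 1.
Degrees (1,1,0) ⇒ d ≤ 2.
Solve for f: f(k) = k*(k + 5)/12 (degree 2 ≤ 2).
Certificate R = B(k−1)f/C = k*(k + 4)*(k + 5)/12 gives s_k = 5*k*(k + 5)/(6*(k + 2)*(k + 3)).
Verify: 10/(k**3 + 9*k**2 + 26*k + 24) matches t_k.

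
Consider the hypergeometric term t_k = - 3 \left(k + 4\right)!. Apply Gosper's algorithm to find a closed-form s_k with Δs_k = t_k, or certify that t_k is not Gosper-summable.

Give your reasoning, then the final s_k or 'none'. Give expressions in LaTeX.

no hypergeometric antidifference exists

t_(k+1)/t_k = k + 5.
A = k + 5, B = 1, C = 1.
Set up (k + 5)·f(k+1) − (1)·f(k) − (1) = 0.
Degrees (1,0,0) ⇒ d ≤ -1.
deg f ≤ -1 is impossible — no certificate.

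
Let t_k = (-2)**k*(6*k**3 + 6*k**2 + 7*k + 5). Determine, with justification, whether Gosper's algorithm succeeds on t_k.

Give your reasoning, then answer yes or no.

Yes. s_k = (-2)**k*(-2*k**3 + 2*k**2 - k - 1).

t_(k+1)/t_k = 2*(-6*k**3 - 24*k**2 - 37*k - 24)/(6*k**3 + 6*k**2 + 7*k + 5).
Normal form (A,B,C) = (-2, 1, k**3 + k**2 + 7*k/6 + 5/6).
Set up (-2)·f(k+1) − (1)·f(k) − (k**3 + k**2 + 7*k/6 + 5/6) = 0.
Degrees (0,0,3) ⇒ d ≤ 3.
Solve for f: f(k) = -(2*k**3 - 2*k**2 + k + 1)/6 (degree 3 ≤ 3).
R(k) = B(k−1)·f(k)/C(k) = -(2*k**3 - 2*k**2 + k + 1)/(6*k**3 + 6*k**2 + 7*k + 5); s_k = R·t_k = (-2)**k*(-2*k**3 + 2*k**2 - k - 1).
Check: Δs_k = (-2)**k*(6*k**3 + 6*k**2 + 7*k + 5). ✓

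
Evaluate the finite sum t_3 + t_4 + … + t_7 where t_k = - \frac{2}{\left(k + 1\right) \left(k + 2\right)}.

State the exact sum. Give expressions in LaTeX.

The ratio is (k + 1)/(k + 3).
Factor: A=k + 1; B=k + 3; C=1.
Need (k + 1)·f(k+1) − (k + 2)·f(k) = 1.
d = 1 from the (1,1,0) case.
Solving with deg f ≤ 1: f(k) = k.
Then R = B(k−1)f/C = k*(k + 2), so s_k = R(k)·t_k = -2*k/(k + 1).
s_(k+1) − s_k = -2/(k**2 + 3*k + 2) = t_k.
Sum = s_(8) − s_(3); s_(8) = -16/9, s_(3) = -3/2 ⇒ -5/18.

Σ = -5/18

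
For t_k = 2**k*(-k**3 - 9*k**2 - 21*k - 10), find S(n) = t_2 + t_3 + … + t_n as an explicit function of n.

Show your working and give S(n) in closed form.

The ratio is 2*(k**3 + 12*k**2 + 42*k + 41)/(k**3 + 9*k**2 + 21*k + 10).
So A=2 and B=1, with C=k**3 + 9*k**2 + 21*k + 10.
f must satisfy (2)·f(k+1) − (1)·f(k) = k**3 + 9*k**2 + 21*k + 10.
d = 3 from the (0,0,3) case.
Solve for f: f(k) = k**3 + 3*k**2 + 3*k - 4 (degree 3 ≤ 3).
So s_k = (B(k−1)f/C)·t_k = ((k**3 + 3*k**2 + 3*k - 4)/(k**3 + 9*k**2 + 21*k + 10))·t_k = 2**k*(-k**3 - 3*k**2 - 3*k + 4).
Δs = 2**k*(-k**3 - 9*k**2 - 21*k - 10), as required.
Σ_(k=2)^n t_k = s_(n+1) − s_(2) = (2**(n + 1)*(-n**3 - 6*n**2 - 12*n - 3)) − (-88), i.e. -2*2**n*n**3 - 12*2**n*n**2 - 24*2**n*n - 6*2**n + 88.

S(n) = -2*2**n*n**3 - 12*2**n*n**2 - 24*2**n*n - 6*2**n + 88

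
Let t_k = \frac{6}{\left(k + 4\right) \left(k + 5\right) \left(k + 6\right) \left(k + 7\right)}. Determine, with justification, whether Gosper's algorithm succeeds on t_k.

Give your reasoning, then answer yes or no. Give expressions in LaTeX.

Yes. s_k = \frac{k \left(k^{2} + 15 k + 74\right)}{60 \left(k + 4\right) \left(k + 5\right) \left(k + 6\right)}.

t_(k+1)/t_k = (k + 4)/(k + 8).
A = k + 4, B = k + 8, C = 1.
f must satisfy (k + 4)·f(k+1) − (k + 7)·f(k) = 1.
deg f ≤ 3 (via 1,1,0).
A polynomial solution: f(k) = k*(k**2 + 15*k + 74)/360.
R(k) = B(k−1)·f(k)/C(k) = k*(k + 7)*(k**2 + 15*k + 74)/360; s_k = R·t_k = k*(k**2 + 15*k + 74)/(60*(k + 4)*(k + 5)*(k + 6)).
Δs = 6/(k**4 + 22*k**3 + 179*k**2 + 638*k + 840), as required.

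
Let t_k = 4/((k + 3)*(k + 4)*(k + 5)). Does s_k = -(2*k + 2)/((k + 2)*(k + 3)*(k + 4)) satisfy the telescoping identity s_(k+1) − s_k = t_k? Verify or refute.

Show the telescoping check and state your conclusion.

s_(k+1) = 2*(-k - 2)/((k + 3)*(k + 4)*(k + 5))
s_(k+1) − s_k = 2*(2*k + 1)/(k**4 + 14*k**3 + 71*k**2 + 154*k + 120)
(s_(k+1) − s_k) − t_k = -6/(k**4 + 14*k**3 + 71*k**2 + 154*k + 120)

Invalid: residual -6/(k**4 + 14*k**3 + 71*k**2 + 154*k + 120) ≠ 0.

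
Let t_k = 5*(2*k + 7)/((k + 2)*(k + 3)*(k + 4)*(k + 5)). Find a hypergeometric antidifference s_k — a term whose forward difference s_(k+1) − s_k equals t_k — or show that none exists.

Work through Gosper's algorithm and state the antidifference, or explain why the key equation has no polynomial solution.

s_k = 5*k*(k + 6)/(8*(k**2 + 6*k + 8))

Ratio r(k) = (k + 2)*(2*k + 9)/((k + 6)*(2*k + 7)).
Take A(k)=k + 2, B(k)=k + 6, C(k)=k + 7/2.
Need (k + 2)·f(k+1) − (k + 5)·f(k) = k + 7/2.
Bound: deg f ≤ 3.
Solve for f: f(k) = k*(k + 3)*(k + 6)/16 (degree 3 ≤ 3).
So s_k = (B(k−1)f/C)·t_k = (k*(k + 3)*(k + 5)*(k + 6)/(8*(2*k + 7)))·t_k = 5*k*(k + 6)/(8*(k**2 + 6*k + 8)).
s_(k+1) − s_k = 5*(2*k + 7)/(k**4 + 14*k**3 + 71*k**2 + 154*k + 120) = t_k.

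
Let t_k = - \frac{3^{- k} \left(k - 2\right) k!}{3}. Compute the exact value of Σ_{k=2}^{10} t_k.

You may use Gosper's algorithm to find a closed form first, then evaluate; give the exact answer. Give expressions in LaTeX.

Ratio r(k) = (k**2 - 1)/(3*(k - 2)).
A = k/3 + 1/3, B = 1, C = k - 2.
f must satisfy (k/3 + 1/3)·f(k+1) − (1)·f(k) = k - 2.
d = 0 from the (1,0,1) case.
Solving with deg f ≤ 0: f(k) = 3.
So s_k = (B(k−1)f/C)·t_k = (3/(k - 2))·t_k = -factorial(k)/3**k.
Check: Δs_k = -(k - 2)*factorial(k)/(3*3**k). ✓
Telescoping: Σ = s_(11) − s_(2) = -492800/2187 − (-2/9) = -492314/2187.

Σ = -492314/2187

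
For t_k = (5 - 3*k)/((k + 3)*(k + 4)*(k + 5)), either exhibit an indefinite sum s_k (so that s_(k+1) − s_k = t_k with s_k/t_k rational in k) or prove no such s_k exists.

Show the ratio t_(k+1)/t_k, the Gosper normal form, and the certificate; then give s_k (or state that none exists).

s_k = k*(11 - k)/(6*(k + 3)*(k + 4))

t_(k+1)/t_k = (k + 3)*(3*k - 2)/((k + 6)*(3*k - 5)).
So A=k + 3 and B=k + 6, with C=k - 5/3.
Need (k + 3)·f(k+1) − (k + 5)·f(k) = k - 5/3.
Degrees (1,1,1) ⇒ d ≤ 2.
A polynomial solution: f(k) = k*(k - 11)/18.
R(k) = B(k−1)·f(k)/C(k) = k*(k - 11)*(k + 5)/(6*(3*k - 5)); s_k = R·t_k = k*(11 - k)/(6*(k + 3)*(k + 4)).
Δs = (5 - 3*k)/(k**3 + 12*k**2 + 47*k + 60), as required.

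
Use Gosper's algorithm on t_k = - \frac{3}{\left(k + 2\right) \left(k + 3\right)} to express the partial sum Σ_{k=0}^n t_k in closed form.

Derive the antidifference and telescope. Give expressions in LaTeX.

Step 1: r(k) = (k + 2)/(k + 4).
Gosper form: A/B · C(k+1)/C(k) with A=k + 2, B=k + 4, C=1.
Need (k + 2)·f(k+1) − (k + 3)·f(k) = 1.
deg f ≤ 1 (via 1,1,0).
Match coefficients ⇒ f(k) = k/2.
R(k) = B(k−1)·f(k)/C(k) = k*(k + 3)/2; s_k = R·t_k = -3*k/(2*k + 4).
s_(k+1) − s_k = -3/(k**2 + 5*k + 6) = t_k.
Evaluate: s_(n+1) = 3*(-n - 1)/(2*(n + 3)); subtract s_(0) = 0 ⇒ S(n) = 3*(-n - 1)/(2*(n + 3)).

S(n) = \frac{3 \left(- n - 1\right)}{2 \left(n + 3\right)}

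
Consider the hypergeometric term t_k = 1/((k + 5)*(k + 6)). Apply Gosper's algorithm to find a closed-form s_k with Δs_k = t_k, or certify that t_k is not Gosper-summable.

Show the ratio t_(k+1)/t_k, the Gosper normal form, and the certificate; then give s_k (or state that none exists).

Step 1: r(k) = (k + 5)/(k + 7).
Take A(k)=k + 5, B(k)=k + 7, C(k)=1.
Need (k + 5)·f(k+1) − (k + 6)·f(k) = 1.
d = 1 from the (1,1,0) case.
Solve for f: f(k) = k/5 (degree 1 ≤ 1).
So s_k = (B(k−1)f/C)·t_k = (k*(k + 6)/5)·t_k = k/(5*(k + 5)).
Δs = 1/(k**2 + 11*k + 30), as required.

s_k = k/(5*(k + 5))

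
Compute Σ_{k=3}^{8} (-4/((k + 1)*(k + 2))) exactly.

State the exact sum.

Ratio r(k) = (k + 1)/(k + 3).
So A=k + 1 and B=k + 3, with C=1.
Set up (k + 1)·f(k+1) − (k + 2)·f(k) − (1) = 0.
From deg A=1, deg B=1, deg C=0: d=1.
Solving with deg f ≤ 1: f(k) = k.
Then R = B(k−1)f/C = k*(k + 2), so s_k = R(k)·t_k = -4*k/(k + 1).
Check: Δs_k = -4/(k**2 + 3*k + 2). ✓
Σ_(k=3)^(8) t_k = s_(9) − s_(3) = -18/5 − (-3) = -3/5.

Σ = -3/5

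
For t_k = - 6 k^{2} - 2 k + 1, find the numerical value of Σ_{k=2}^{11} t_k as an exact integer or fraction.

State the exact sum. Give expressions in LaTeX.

Step 1: r(k) = (6*k**2 + 14*k + 7)/(6*k**2 + 2*k - 1).
Take A(k)=1, B(k)=1, C(k)=k**2 + k/3 - 1/6.
f must satisfy (1)·f(k+1) − (1)·f(k) = k**2 + k/3 - 1/6.
deg f ≤ 3 (via 0,0,2).
A polynomial solution: f(k) = k*(2*k**2 - 2*k - 1)/6.
R(k) = B(k−1)·f(k)/C(k) = k*(2*k**2 - 2*k - 1)/(6*k**2 + 2*k - 1); s_k = R·t_k = k*(-2*k**2 + 2*k + 1).
Check: Δs_k = -6*k**2 - 2*k + 1. ✓
Σ_(k=2)^(11) t_k = s_(12) − s_(2) = -3156 − (-6) = -3150.

Σ = -3150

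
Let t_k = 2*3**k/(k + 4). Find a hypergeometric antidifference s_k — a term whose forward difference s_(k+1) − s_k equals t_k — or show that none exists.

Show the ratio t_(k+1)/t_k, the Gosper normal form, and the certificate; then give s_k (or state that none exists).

no hypergeometric antidifference exists

The ratio is 3*(k + 4)/(k + 5).
Take A(k)=3*k + 12, B(k)=k + 5, C(k)=1.
Solve (3*k + 12)·f(k+1) − (k + 4)·f(k) = 1.
d = -1 from the (1,1,0) case.
d = -1 < 0 ⇒ no nonzero polynomial f; not summable.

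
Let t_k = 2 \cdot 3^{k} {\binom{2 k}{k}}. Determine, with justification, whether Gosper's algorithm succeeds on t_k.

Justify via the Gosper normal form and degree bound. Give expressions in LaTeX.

No; the degree bound rules out any f.

t_(k+1)/t_k = 6*(2*k + 1)/(k + 1).
A = 12*k + 6, B = k + 1, C = 1.
Key eq: (12*k + 6)·f(k+1) = (k)·f(k) + (1).
Bound: deg f ≤ -1.
d = -1 < 0 ⇒ no nonzero polynomial f; not summable.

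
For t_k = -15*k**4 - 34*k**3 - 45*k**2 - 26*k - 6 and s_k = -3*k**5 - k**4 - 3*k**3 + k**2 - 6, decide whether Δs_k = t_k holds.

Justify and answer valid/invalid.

valid; difference matches t_k

s_(k+1) = -3*(k + 1)**5 - (k + 1)**4 - 3*(k + 1)**3 + (k + 1)**2 - 6
s_(k+1) − s_k = -15*k**4 - 34*k**3 - 45*k**2 - 26*k - 6
(s_(k+1) − s_k) − t_k = 0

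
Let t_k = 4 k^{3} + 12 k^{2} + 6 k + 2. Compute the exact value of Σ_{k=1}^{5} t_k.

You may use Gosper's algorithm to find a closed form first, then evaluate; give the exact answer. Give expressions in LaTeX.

Σ = 1660

r(k) = (2*k**3 + 12*k**2 + 21*k + 12)/(2*k**3 + 6*k**2 + 3*k + 1) after simplifying.
A = 1, B = 1, C = k**3 + 3*k**2 + 3*k/2 + 1/2.
Set up (1)·f(k+1) − (1)·f(k) − (k**3 + 3*k**2 + 3*k/2 + 1/2) = 0.
Degrees (0,0,3) ⇒ d ≤ 4.
A polynomial solution: f(k) = k*(k**3 + 2*k**2 - 2*k + 1)/4.
R(k) = B(k−1)·f(k)/C(k) = k*(k**3 + 2*k**2 - 2*k + 1)/(2*(2*k**3 + 6*k**2 + 3*k + 1)); s_k = R·t_k = k*(k**3 + 2*k**2 - 2*k + 1).
Verify: 4*k**3 + 12*k**2 + 6*k + 2 matches t_k.
Sum = s_(6) − s_(1); s_(6) = 1662, s_(1) = 2 ⇒ 1660.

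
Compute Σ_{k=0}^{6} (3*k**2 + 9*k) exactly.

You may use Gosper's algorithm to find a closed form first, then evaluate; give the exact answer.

The ratio is (k**2 + 5*k + 4)/(k*(k + 3)).
So A=1 and B=1, with C=k**2 + 3*k.
Set up (1)·f(k+1) − (1)·f(k) − (k**2 + 3*k) = 0.
d = 3 from the (0,0,2) case.
Solving with deg f ≤ 3: f(k) = k*(k - 1)*(k + 4)/3.
Get s_k = R·t_k = k*(k**2 + 3*k - 4) with R(k) = B(k−1)f(k)/C(k) = (k - 1)*(k + 4)/(3*(k + 3)).
Verify: 3*k*(k + 3) matches t_k.
Σ_(k=0)^(6) t_k = s_(7) − s_(0) = 462 − (0) = 462.

Σ = 462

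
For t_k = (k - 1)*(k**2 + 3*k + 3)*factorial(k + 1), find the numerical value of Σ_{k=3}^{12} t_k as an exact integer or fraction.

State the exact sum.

Σ = 13338278553528

Compute t_(k+1)/t_k: get k*(k**3 + 7*k**2 + 17*k + 14)/(k**3 + 2*k**2 - 3).
So A=k + 2 and B=1, with C=k**3 + 2*k**2 - 3.
Key eq: (k + 2)·f(k+1) = (1)·f(k) + (k**3 + 2*k**2 - 3).
From deg A=1, deg B=0, deg C=3: d=2.
Solve for f: f(k) = k**2 - k - 3 (degree 2 ≤ 2).
Then R = B(k−1)f/C = (k**2 - k - 3)/((k - 1)*(k**2 + 3*k + 3)), so s_k = R(k)·t_k = (k**2 - k - 3)*factorial(k + 1).
s_(k+1) − s_k = (k - 1)*(k**2 + 3*k + 3)*factorial(k + 1) = t_k.
Sum = s_(13) − s_(3); s_(13) = 13338278553600, s_(3) = 72 ⇒ 13338278553528.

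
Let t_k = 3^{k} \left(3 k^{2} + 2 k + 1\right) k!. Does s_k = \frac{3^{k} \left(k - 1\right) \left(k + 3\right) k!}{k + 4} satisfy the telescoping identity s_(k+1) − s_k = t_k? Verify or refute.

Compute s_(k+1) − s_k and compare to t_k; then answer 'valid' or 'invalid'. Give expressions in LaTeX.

Invalid: residual - \frac{3^{k} \left(3 k^{3} + 14 k^{2} + 8 k + 5\right) k!}{\left(k + 4\right) \left(k + 5\right)} ≠ 0.

s_(k+1) = 3**(k + 1)*k*(k + 4)*factorial(k + 1)/(k + 5)
s_(k+1) − s_k = 3**k*(3*k**4 + 26*k**3 + 65*k**2 + 41*k + 15)*factorial(k)/((k + 4)*(k + 5))
(s_(k+1) − s_k) − t_k = -3**k*(3*k**3 + 14*k**2 + 8*k + 5)*factorial(k)/((k + 4)*(k + 5))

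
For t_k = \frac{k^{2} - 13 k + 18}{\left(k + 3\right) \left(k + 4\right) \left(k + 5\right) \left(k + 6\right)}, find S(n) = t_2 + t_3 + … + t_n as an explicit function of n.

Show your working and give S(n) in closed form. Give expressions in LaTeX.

Compute t_(k+1)/t_k: get (k + 3)*(-13*k + (k + 1)**2 + 5)/((k + 7)*(k**2 - 13*k + 18)).
Take A(k)=k + 3, B(k)=k + 7, C(k)=k**2 - 13*k + 18.
Need (k + 3)·f(k+1) − (k + 6)·f(k) = k**2 - 13*k + 18.
Bound: deg f ≤ 3.
Coefficient equations give f(k) = k*(k**2 - 3*k + 92)/15.
Then R = B(k−1)f/C = k*(k + 6)*(k**2 - 3*k + 92)/(15*(k**2 - 13*k + 18)), so s_k = R(k)·t_k = k*(k**2 - 3*k + 92)/(15*(k + 3)*(k + 4)*(k + 5)).
Check: Δs_k = (k**2 - 13*k + 18)/(k**4 + 18*k**3 + 119*k**2 + 342*k + 360). ✓
Evaluate: s_(n+1) = (n**3 + 89*n + 90)/(15*(n**3 + 15*n**2 + 74*n + 120)); subtract s_(2) = 2/35 ⇒ S(n) = (n**3 - 90*n**2 + 179*n - 90)/(105*(n**3 + 15*n**2 + 74*n + 120)).

S(n) = \frac{n^{3} - 90 n^{2} + 179 n - 90}{105 \left(n^{3} + 15 n^{2} + 74 n + 120\right)}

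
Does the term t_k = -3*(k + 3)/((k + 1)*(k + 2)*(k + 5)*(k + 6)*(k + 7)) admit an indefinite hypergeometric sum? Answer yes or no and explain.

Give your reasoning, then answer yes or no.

Step 1: r(k) = (k + 1)*(k + 4)*(k + 5)/((k + 3)**2*(k + 8)).
Normal form (A,B,C) = (k + 1, k + 8, k**3 + 10*k**2 + 33*k + 36).
Need (k + 1)·f(k+1) − (k + 7)·f(k) = k**3 + 10*k**2 + 33*k + 36.
d = 6 from the (1,1,3) case.
A polynomial solution: f(k) = k*(k + 2)*(k + 3)*(k + 4)*(k**2 + 12*k + 41)/90.
Get s_k = R·t_k = k*(-k**2 - 12*k - 41)/(30*(k**3 + 12*k**2 + 41*k + 30)) with R(k) = B(k−1)f(k)/C(k) = k*(k + 2)*(k + 7)*(k**2 + 12*k + 41)/(90*(k + 3)).
Check: Δs_k = 3*(-k - 3)/(k**5 + 21*k**4 + 163*k**3 + 567*k**2 + 844*k + 420). ✓

Yes. s_k = k*(-k**2 - 12*k - 41)/(30*(k**3 + 12*k**2 + 41*k + 30)).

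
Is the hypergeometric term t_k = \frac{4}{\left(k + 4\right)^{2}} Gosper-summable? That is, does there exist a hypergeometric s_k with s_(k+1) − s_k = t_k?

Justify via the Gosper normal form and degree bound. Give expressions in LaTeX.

r(k) = (k + 4)**2/(k + 5)**2 after simplifying.
Take A(k)=k**2 + 8*k + 16, B(k)=k**2 + 10*k + 25, C(k)=1.
Set up (k**2 + 8*k + 16)·f(k+1) − (k**2 + 8*k + 16)·f(k) − (1) = 0.
Degrees (2,2,0) ⇒ d ≤ 0.
Put f(k) = c0: A·f(k+1) − B(k−1)·f(k) − C = -1; need -1 = 0 — inconsistent ⇒ no f, not summable.

No — the linear system for f has no solution.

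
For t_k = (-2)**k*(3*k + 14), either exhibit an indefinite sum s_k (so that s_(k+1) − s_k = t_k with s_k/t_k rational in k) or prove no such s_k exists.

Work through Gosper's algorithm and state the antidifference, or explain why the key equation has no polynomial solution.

s_k = (-2)**k*(-k - 4)

t_(k+1)/t_k = 2*(-3*k - 17)/(3*k + 14).
Normal form (A,B,C) = (-2, 1, k + 14/3).
Solve (-2)·f(k+1) − (1)·f(k) = k + 14/3.
Bound: deg f ≤ 1.
Solving with deg f ≤ 1: f(k) = -(k + 4)/3.
Then R = B(k−1)f/C = -(k + 4)/(3*k + 14), so s_k = R(k)·t_k = (-2)**k*(-k - 4).
Δs = (-2)**k*(3*k + 14), as required.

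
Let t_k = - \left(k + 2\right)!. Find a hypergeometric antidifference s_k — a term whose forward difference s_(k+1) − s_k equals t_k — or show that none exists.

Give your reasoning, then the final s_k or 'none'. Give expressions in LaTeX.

not Gosper-summable; s_k does not exist

r(k) = k + 3 after simplifying.
A = k + 3, B = 1, C = 1.
Need (k + 3)·f(k+1) − (1)·f(k) = 1.
Bound: deg f ≤ -1.
Negative degree bound (-1): no f exists, t_k not Gosper-summable.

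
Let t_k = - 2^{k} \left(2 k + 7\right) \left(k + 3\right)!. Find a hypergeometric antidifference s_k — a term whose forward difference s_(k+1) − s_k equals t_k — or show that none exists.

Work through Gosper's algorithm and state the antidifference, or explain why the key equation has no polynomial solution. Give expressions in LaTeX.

Compute t_(k+1)/t_k: get 2*(k + 4)*(2*k + 9)/(2*k + 7).
Normal form (A,B,C) = (2*k + 8, 1, k + 7/2).
Solve (2*k + 8)·f(k+1) − (1)·f(k) = k + 7/2.
deg f ≤ 0 (via 1,0,1).
Coefficient equations give f(k) = 1/2.
R(k) = B(k−1)·f(k)/C(k) = 1/(2*k + 7); s_k = R·t_k = -2**k*factorial(k + 3).
Verify: -2**k*(2*k + 7)*factorial(k + 3) matches t_k.

s_k = - 2^{k} \left(k + 3\right)!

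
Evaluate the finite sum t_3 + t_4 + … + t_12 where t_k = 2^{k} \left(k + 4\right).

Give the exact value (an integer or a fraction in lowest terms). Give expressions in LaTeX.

t_(k+1)/t_k = 2*(k + 5)/(k + 4).
So A=2 and B=1, with C=k + 4.
Need (2)·f(k+1) − (1)·f(k) = k + 4.
deg f ≤ 1 (via 0,0,1).
Coefficient equations give f(k) = k + 2.
R(k) = B(k−1)·f(k)/C(k) = (k + 2)/(k + 4); s_k = R·t_k = 2**k*(k + 2).
Check: Δs_k = 2**k*(k + 4). ✓
Telescoping: Σ = s_(13) − s_(3) = 122880 − (40) = 122840.

Σ = 122840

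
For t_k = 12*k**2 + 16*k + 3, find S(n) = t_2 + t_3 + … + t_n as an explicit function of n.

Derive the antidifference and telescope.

Ratio r(k) = (12*k**2 + 40*k + 31)/(12*k**2 + 16*k + 3).
A = 1, B = 1, C = k**2 + 4*k/3 + 1/4.
Key eq: (1)·f(k+1) = (1)·f(k) + (k**2 + 4*k/3 + 1/4).
Degrees (0,0,2) ⇒ d ≤ 3.
Coefficient equations give f(k) = k*(4*k**2 + 2*k - 3)/12.
R(k) = B(k−1)·f(k)/C(k) = k*(4*k**2 + 2*k - 3)/(12*k**2 + 16*k + 3); s_k = R·t_k = k*(4*k**2 + 2*k - 3).
Δs = 12*k**2 + 16*k + 3, as required.
Σ_(k=2)^n t_k = s_(n+1) − s_(2) = (4*n**3 + 14*n**2 + 13*n + 3) − (34), i.e. 4*n**3 + 14*n**2 + 13*n - 31.

S(n) = 4*n**3 + 14*n**2 + 13*n - 31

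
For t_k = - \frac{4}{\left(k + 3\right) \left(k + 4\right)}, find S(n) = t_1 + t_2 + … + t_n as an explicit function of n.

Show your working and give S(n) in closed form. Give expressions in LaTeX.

Ratio r(k) = (k + 3)/(k + 5).
Factor: A=k + 3; B=k + 5; C=1.
f must satisfy (k + 3)·f(k+1) − (k + 4)·f(k) = 1.
Degrees (1,1,0) ⇒ d ≤ 1.
A polynomial solution: f(k) = k/3.
Get s_k = R·t_k = -4*k/(3*k + 9) with R(k) = B(k−1)f(k)/C(k) = k*(k + 4)/3.
Check: Δs_k = -4/(k**2 + 7*k + 12). ✓
Telescope: S(n) = s_(n+1) − s_(1) = 4*(-n - 1)/(3*(n + 4)) − (-1/3) = -n/(n + 4).

S(n) = - \frac{n}{n + 4}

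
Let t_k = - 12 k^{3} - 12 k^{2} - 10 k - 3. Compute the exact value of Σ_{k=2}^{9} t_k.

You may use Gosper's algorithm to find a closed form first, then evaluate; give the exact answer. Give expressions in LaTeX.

Σ = -28160

Ratio r(k) = (12*k**3 + 48*k**2 + 70*k + 37)/(12*k**3 + 12*k**2 + 10*k + 3).
Normal form (A,B,C) = (1, 1, k**3 + k**2 + 5*k/6 + 1/4).
Need (1)·f(k+1) − (1)·f(k) = k**3 + k**2 + 5*k/6 + 1/4.
deg f ≤ 4 (via 0,0,3).
Solving with deg f ≤ 4: f(k) = k**2*(3*k**2 - 2*k + 2)/12.
Get s_k = R·t_k = k**2*(-3*k**2 + 2*k - 2) with R(k) = B(k−1)f(k)/C(k) = k**2*(3*k**2 - 2*k + 2)/(12*k**3 + 12*k**2 + 10*k + 3).
s_(k+1) − s_k = -12*k**3 - 12*k**2 - 10*k - 3 = t_k.
Evaluate s at k=10 and k=2: -28200 and -40; difference -28160.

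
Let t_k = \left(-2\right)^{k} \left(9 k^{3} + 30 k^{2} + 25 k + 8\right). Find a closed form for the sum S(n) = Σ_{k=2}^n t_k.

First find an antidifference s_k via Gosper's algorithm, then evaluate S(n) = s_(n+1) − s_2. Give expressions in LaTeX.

r(k) = 2*(-9*k**3 - 57*k**2 - 112*k - 72)/(9*k**3 + 30*k**2 + 25*k + 8) after simplifying.
Gosper form: A/B · C(k+1)/C(k) with A=-2, B=1, C=k**3 + 10*k**2/3 + 25*k/9 + 8/9.
Need (-2)·f(k+1) − (1)·f(k) = k**3 + 10*k**2/3 + 25*k/9 + 8/9.
Bound: deg f ≤ 3.
Match coefficients ⇒ f(k) = -k*(3*k**2 + 4*k - 3)/9.
R(k) = B(k−1)·f(k)/C(k) = -k*(3*k**2 + 4*k - 3)/(9*k**3 + 30*k**2 + 25*k + 8); s_k = R·t_k = (-2)**k*k*(-3*k**2 - 4*k + 3).
s_(k+1) − s_k = (-2)**k*(9*k**3 + 30*k**2 + 25*k + 8) = t_k.
Evaluate: s_(n+1) = 2*(-2)**n*(3*n**3 + 13*n**2 + 14*n + 4); subtract s_(2) = -136 ⇒ S(n) = 6*(-2)**n*n**3 + 26*(-2)**n*n**2 + 28*(-2)**n*n + 8*(-2)**n + 136.

S(n) = 6 \left(-2\right)^{n} n^{3} + 26 \left(-2\right)^{n} n^{2} + 28 \left(-2\right)^{n} n + 8 \left(-2\right)^{n} + 136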